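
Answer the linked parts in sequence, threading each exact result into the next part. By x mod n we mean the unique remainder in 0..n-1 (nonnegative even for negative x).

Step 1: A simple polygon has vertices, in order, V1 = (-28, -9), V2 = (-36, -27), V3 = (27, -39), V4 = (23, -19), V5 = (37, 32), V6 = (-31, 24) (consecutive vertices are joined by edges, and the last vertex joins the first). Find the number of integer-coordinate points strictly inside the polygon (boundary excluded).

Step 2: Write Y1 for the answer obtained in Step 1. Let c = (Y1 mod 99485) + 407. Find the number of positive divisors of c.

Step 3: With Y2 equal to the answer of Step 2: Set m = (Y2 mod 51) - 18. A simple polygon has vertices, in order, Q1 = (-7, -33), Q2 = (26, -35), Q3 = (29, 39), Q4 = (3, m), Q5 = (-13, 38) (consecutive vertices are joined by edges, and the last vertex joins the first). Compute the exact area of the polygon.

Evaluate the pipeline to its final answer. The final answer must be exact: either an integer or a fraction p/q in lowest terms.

Step 1: cross terms: (-28*-27 - -36*-9)=432, (-36*-39 - 27*-27)=2133, (27*-19 - 23*-39)=384, (23*32 - 37*-19)=1439, (37*24 - -31*32)=1880, (-31*-9 - -28*24)=951; twice the area = |7219| = 7219; area = 7219/2; boundary points = 2 + 3 + 4 + 1 + 4 + 3 = 17; strictly interior points = area - boundary/2 + 1 = 3602; answer 3602
Step 2: Y1 = 3602; c = 4009; 4009 = 19 * 211; number of divisors = (1+1) * (1+1) = 4; answer 4
Step 3: Y2 = 4; m = -14; cross terms: (-7*-35 - 26*-33)=1103, (26*39 - 29*-35)=2029, (29*-14 - 3*39)=-523, (3*38 - -13*-14)=-68, (-13*-33 - -7*38)=695; twice the area = |3236| = 3236; area = 1618; answer 1618

1618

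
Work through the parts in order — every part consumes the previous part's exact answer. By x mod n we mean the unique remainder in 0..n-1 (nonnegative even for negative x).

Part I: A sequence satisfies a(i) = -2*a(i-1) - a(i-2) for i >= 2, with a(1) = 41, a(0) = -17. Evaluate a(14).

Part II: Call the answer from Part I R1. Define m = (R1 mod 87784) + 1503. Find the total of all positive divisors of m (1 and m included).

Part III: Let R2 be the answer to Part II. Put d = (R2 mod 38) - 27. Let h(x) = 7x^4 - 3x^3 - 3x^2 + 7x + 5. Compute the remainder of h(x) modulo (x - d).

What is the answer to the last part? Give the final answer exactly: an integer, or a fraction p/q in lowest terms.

Part I: a(2) = -2*(41) - 1*(-17) = -65; iterating: a(2)=-65, a(3)=89, a(4)=-113, a(5)=137, a(6)=-161, a(7)=185, a(8)=-209, a(9)=233, a(10)=-257, a(11)=281, a(12)=-305, a(13)=329, a(14)=-353; answer -353
Part II: R1 = -353; m = 88934; 88934 = 2 * 53 * 839; sigma = (1 + 2) * (1 + 53) * (1 + 839) = 3 * 54 * 840 = 136080; answer 136080
Part III: R2 = 136080; d = -25; remainder = value at the root: 7*(-25)^4 - 3*(-25)^3 - 3*(-25)^2 + 7*(-25)^1 + 5 = (2734375) + (46875) + (-1875) + (-175) + (5) = 2779205; answer 2779205

2779205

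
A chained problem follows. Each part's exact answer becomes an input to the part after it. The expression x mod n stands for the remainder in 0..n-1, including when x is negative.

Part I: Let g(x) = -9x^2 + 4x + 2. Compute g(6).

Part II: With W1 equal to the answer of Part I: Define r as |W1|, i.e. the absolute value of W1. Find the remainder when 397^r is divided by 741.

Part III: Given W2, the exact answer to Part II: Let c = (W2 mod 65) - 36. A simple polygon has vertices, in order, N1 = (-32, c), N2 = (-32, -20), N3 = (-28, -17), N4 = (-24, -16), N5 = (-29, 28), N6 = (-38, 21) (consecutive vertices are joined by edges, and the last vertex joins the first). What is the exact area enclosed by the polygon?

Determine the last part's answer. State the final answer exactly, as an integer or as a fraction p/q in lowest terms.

Part I: -9*(6)^2 + 4*(6)^1 + 2 = (-324) + (24) + (2) = -298; answer -298
Part II: W1 = -298; r = 298; squarings mod 741: 397^1=397, 397^2=517, 397^4=529, 397^8=484, 397^16=100, 397^32=367, 397^64=568, 397^128=289, 397^256=529; 397^298 = 397^2 * 397^8 * 397^32 * 397^256 = 511 (mod 741); answer 511
Part III: W2 = 511; c = 20; cross terms: (-32*-20 - -32*20)=1280, (-32*-17 - -28*-20)=-16, (-28*-16 - -24*-17)=40, (-24*28 - -29*-16)=-1136, (-29*21 - -38*28)=455, (-38*20 - -32*21)=-88; twice the area = |535| = 535; area = 535/2; answer 535/2

535/2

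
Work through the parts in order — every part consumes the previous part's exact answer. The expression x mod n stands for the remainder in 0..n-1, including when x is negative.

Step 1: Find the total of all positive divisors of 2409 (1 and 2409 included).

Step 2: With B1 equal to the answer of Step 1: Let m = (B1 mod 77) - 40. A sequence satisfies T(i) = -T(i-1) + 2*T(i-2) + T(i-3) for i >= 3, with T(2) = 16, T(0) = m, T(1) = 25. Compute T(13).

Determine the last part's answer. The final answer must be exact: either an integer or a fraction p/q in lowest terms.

Step 1: 2409 = 3 * 11 * 73; sigma = (1 + 3) * (1 + 11) * (1 + 73) = 4 * 12 * 74 = 3552; answer 3552
Step 2: B1 = 3552; m = -30; T(3) = -1*(16) + 2*(25) + 1*(-30) = 4; iterating: T(3)=4, T(4)=53, T(5)=-29, T(6)=139, T(7)=-144, T(8)=393, T(9)=-542, T(10)=1184, T(11)=-1875, T(12)=3701, T(13)=-6267; answer -6267

-6267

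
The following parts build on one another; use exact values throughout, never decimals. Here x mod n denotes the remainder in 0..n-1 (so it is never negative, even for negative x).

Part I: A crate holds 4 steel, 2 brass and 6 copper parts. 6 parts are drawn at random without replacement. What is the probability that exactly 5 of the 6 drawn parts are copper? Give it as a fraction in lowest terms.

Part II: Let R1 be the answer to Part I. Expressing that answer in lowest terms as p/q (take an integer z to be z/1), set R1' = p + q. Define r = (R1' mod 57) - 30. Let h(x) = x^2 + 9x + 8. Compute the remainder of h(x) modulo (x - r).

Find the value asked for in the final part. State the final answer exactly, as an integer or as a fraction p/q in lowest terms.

Part I: total draws C(12,6) = 924; favorable C(6,5)*C(6,1) = 36; P = 3/77; answer 3/77
Part II: R1 = 3/77; threaded value p + q = 80; r = -7; remainder = value at the root: 1*(-7)^2 + 9*(-7)^1 + 8 = (49) + (-63) + (8) = -6; answer -6

-6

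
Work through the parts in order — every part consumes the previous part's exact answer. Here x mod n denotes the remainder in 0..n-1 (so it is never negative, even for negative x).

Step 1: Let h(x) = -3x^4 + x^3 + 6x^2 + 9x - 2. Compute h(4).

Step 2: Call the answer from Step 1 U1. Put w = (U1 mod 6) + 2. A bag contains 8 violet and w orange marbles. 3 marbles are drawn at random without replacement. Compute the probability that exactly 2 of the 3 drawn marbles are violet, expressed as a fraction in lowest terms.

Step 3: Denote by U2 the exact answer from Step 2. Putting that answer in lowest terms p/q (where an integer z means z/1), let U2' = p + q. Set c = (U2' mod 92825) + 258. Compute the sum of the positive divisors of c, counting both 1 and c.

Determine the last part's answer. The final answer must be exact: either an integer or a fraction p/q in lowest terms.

Step 1: -3*(4)^4 + 1*(4)^3 + 6*(4)^2 + 9*(4)^1 - 2 = (-768) + (64) + (96) + (36) + (-2) = -574; answer -574
Step 2: U1 = -574; w = 4; total draws C(12,3) = 220; favorable C(8,2)*C(4,1) = 112; P = 28/55; answer 28/55
Step 3: U2 = 28/55; threaded value p + q = 83; c = 341; 341 = 11 * 31; sigma = (1 + 11) * (1 + 31) = 12 * 32 = 384; answer 384

384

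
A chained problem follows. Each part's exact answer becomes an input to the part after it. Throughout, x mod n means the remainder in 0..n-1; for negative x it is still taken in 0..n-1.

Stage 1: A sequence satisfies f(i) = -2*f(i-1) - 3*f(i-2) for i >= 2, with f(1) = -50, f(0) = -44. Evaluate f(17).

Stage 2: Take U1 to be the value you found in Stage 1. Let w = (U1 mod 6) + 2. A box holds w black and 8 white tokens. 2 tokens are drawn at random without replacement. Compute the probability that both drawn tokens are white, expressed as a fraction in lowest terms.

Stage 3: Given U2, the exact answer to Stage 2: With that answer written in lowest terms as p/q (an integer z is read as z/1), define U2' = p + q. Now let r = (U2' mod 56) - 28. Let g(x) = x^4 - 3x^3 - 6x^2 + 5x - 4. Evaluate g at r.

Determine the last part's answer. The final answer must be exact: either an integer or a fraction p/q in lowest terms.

Stage 1: f(2) = -2*(-50) - 3*(-44) = 232; iterating: f(2)=232, f(3)=-314, f(4)=-68, f(5)=1078, f(6)=-1952, f(7)=670, f(8)=4516, f(9)=-11042, f(10)=8536, f(11)=16054, f(12)=-57716, f(13)=67270, f(14)=38608, f(15)=-279026, f(16)=442228, f(17)=-47378; answer -47378
Stage 2: U1 = -47378; w = 6; total draws C(14,2) = 91; favorable C(8,2) = 28; P = 4/13; answer 4/13
Stage 3: U2 = 4/13; threaded value p + q = 17; r = -11; 1*(-11)^4 - 3*(-11)^3 - 6*(-11)^2 + 5*(-11)^1 - 4 = (14641) + (3993) + (-726) + (-55) + (-4) = 17849; answer 17849

17849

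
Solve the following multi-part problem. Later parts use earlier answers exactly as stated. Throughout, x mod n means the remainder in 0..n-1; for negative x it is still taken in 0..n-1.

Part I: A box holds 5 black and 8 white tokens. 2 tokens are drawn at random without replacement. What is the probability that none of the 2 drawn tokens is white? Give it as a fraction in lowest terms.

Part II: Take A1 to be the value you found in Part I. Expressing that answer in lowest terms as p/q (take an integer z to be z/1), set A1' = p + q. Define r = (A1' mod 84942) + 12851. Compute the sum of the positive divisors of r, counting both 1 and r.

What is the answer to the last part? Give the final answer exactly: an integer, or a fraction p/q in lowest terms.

Part I: total draws C(13,2) = 78; favorable C(5,2) = 10; P = 5/39; answer 5/39
Part II: A1 = 5/39; threaded value p + q = 44; r = 12895; 12895 = 5 * 2579; sigma = (1 + 5) * (1 + 2579) = 6 * 2580 = 15480; answer 15480

15480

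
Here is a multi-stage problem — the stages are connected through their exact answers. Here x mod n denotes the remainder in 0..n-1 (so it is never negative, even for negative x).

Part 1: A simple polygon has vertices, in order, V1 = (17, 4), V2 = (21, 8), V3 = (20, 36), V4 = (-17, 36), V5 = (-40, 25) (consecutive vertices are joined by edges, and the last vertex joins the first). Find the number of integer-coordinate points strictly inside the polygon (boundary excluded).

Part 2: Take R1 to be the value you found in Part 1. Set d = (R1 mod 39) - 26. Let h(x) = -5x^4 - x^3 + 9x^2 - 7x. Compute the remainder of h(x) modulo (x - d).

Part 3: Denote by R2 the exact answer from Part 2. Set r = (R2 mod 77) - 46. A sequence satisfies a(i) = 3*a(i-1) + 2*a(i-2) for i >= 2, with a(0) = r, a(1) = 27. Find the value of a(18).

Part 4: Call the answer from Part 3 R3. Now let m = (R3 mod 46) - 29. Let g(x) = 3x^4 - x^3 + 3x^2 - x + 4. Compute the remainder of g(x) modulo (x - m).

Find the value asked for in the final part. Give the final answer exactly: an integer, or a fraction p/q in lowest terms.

60904

Part 1: cross terms: (17*8 - 21*4)=52, (21*36 - 20*8)=596, (20*36 - -17*36)=1332, (-17*25 - -40*36)=1015, (-40*4 - 17*25)=-585; twice the area = |2410| = 2410; area = 1205; boundary points = 4 + 1 + 37 + 1 + 3 = 46; strictly interior points = area - boundary/2 + 1 = 1183; answer 1183
Part 2: R1 = 1183; d = -13; remainder = value at the root: -5*(-13)^4 - 1*(-13)^3 + 9*(-13)^2 - 7*(-13)^1 = (-142805) + (2197) + (1521) + (91) = -138996; answer -138996
Part 3: R2 = -138996; r = 20; a(2) = 3*(27) + 2*(20) = 121; iterating: a(2)=121, a(3)=417, a(4)=1493, a(5)=5313, a(6)=18925, a(7)=67401, a(8)=240053, a(9)=854961, a(10)=3044989, a(11)=10844889, a(12)=38624645, a(13)=137563713, a(14)=489940429, a(15)=1744948713, a(16)=6214726997, a(17)=22134078417, a(18)=78831689245; answer 78831689245
Part 4: R3 = 78831689245; m = 12; remainder = value at the root: 3*(12)^4 - 1*(12)^3 + 3*(12)^2 - 1*(12)^1 + 4 = (62208) + (-1728) + (432) + (-12) + (4) = 60904; answer 60904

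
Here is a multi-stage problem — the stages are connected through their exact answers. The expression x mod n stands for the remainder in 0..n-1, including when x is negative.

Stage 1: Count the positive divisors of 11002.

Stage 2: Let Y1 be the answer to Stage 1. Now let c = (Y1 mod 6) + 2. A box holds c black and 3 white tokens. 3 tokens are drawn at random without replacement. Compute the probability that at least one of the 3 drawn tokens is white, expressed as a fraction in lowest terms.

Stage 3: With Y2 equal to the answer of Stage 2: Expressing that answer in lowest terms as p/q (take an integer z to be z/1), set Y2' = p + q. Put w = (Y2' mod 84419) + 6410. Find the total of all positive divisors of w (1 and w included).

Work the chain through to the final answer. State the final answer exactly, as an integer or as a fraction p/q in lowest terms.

9856

Stage 1: 11002 = 2 * 5501; number of divisors = (1+1) * (1+1) = 4; answer 4
Stage 2: Y1 = 4; c = 6; total draws C(9,3) = 84; complement C(6,3) = 20; favorable 84 - 20 = 64; P = 16/21; answer 16/21
Stage 3: Y2 = 16/21; threaded value p + q = 37; w = 6447; 6447 = 3 * 7 * 307; sigma = (1 + 3) * (1 + 7) * (1 + 307) = 4 * 8 * 308 = 9856; answer 9856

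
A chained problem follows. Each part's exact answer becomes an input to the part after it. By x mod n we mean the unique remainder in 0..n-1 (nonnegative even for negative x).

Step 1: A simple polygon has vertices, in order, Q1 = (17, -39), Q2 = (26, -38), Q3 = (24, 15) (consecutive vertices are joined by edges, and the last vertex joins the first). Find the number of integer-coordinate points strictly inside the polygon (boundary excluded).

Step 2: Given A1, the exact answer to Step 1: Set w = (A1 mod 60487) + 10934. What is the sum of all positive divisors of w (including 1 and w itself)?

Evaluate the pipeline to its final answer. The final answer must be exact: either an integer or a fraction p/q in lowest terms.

Step 1: cross terms: (17*-38 - 26*-39)=368, (26*15 - 24*-38)=1302, (24*-39 - 17*15)=-1191; twice the area = |479| = 479; area = 479/2; boundary points = 1 + 1 + 1 = 3; strictly interior points = area - boundary/2 + 1 = 239; answer 239
Step 2: A1 = 239; w = 11173; 11173 is prime, so its only divisors are 1 and 11173; sigma = 1 + 11173 = 11174; answer 11174

11174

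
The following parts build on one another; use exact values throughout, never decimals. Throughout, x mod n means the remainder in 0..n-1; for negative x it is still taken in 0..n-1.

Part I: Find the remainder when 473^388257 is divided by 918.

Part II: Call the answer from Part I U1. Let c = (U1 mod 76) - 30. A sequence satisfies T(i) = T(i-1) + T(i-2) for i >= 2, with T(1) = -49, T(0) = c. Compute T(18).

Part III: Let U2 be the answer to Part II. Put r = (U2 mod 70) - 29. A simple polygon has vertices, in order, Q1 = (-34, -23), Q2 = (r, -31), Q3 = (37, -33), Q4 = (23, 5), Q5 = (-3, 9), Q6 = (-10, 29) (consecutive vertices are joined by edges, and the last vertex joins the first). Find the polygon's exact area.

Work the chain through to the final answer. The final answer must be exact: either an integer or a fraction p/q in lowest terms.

Part I: squarings mod 918: 473^1=473, 473^2=655, 473^4=319, 473^8=781, 473^16=409, 473^32=205, 473^64=715, 473^128=817, 473^256=103, 473^512=511, 473^1024=409, 473^2048=205, 473^4096=715, 473^8192=817, 473^16384=103, 473^32768=511, 473^65536=409, 473^131072=205, 473^262144=715; 473^388257 = 473^1 * 473^32 * 473^128 * 473^1024 * 473^2048 * 473^8192 * 473^16384 * 473^32768 * 473^65536 * 473^262144 = 575 (mod 918); answer 575
Part II: U1 = 575; c = 13; T(2) = 1*(-49) + 1*(13) = -36; iterating: T(2)=-36, T(3)=-85, T(4)=-121, T(5)=-206, T(6)=-327, T(7)=-533, T(8)=-860, T(9)=-1393, T(10)=-2253, T(11)=-3646, T(12)=-5899, T(13)=-9545, T(14)=-15444, T(15)=-24989, T(16)=-40433, T(17)=-65422, T(18)=-105855; answer -105855
Part III: U2 = -105855; r = 26; cross terms: (-34*-31 - 26*-23)=1652, (26*-33 - 37*-31)=289, (37*5 - 23*-33)=944, (23*9 - -3*5)=222, (-3*29 - -10*9)=3, (-10*-23 - -34*29)=1216; twice the area = |4326| = 4326; area = 2163; answer 2163

2163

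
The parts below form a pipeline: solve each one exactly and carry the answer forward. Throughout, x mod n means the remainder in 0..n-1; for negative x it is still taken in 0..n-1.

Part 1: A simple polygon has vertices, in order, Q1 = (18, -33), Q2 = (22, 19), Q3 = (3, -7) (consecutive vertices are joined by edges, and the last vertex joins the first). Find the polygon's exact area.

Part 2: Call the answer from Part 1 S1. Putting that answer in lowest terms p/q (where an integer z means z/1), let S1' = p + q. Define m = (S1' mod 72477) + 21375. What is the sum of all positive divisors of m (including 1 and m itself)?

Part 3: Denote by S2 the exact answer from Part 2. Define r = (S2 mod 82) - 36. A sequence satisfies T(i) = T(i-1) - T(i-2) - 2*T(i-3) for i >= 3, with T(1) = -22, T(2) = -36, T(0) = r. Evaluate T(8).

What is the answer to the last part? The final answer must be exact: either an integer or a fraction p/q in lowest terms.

Part 1: cross terms: (18*19 - 22*-33)=1068, (22*-7 - 3*19)=-211, (3*-33 - 18*-7)=27; twice the area = |884| = 884; area = 442; answer 442
Part 2: S1 = 442; threaded value p + q = 443; m = 21818; 21818 = 2 * 10909; sigma = (1 + 2) * (1 + 10909) = 3 * 10910 = 32730; answer 32730
Part 3: S2 = 32730; r = -24; T(3) = 1*(-36) - 1*(-22) - 2*(-24) = 34; iterating: T(3)=34, T(4)=114, T(5)=152, T(6)=-30, T(7)=-410, T(8)=-684; answer -684

-684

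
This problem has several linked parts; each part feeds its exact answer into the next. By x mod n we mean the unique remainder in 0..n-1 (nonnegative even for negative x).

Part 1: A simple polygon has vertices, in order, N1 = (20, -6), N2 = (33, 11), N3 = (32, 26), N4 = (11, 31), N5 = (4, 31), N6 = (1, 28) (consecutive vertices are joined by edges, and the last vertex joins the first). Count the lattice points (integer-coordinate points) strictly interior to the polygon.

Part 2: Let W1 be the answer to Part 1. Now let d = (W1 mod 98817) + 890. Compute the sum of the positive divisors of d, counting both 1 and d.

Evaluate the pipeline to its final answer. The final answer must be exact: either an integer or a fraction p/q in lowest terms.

Part 1: cross terms: (20*11 - 33*-6)=418, (33*26 - 32*11)=506, (32*31 - 11*26)=706, (11*31 - 4*31)=217, (4*28 - 1*31)=81, (1*-6 - 20*28)=-566; twice the area = |1362| = 1362; area = 681; boundary points = 1 + 1 + 1 + 7 + 3 + 1 = 14; strictly interior points = area - boundary/2 + 1 = 675; answer 675
Part 2: W1 = 675; d = 1565; 1565 = 5 * 313; sigma = (1 + 5) * (1 + 313) = 6 * 314 = 1884; answer 1884

1884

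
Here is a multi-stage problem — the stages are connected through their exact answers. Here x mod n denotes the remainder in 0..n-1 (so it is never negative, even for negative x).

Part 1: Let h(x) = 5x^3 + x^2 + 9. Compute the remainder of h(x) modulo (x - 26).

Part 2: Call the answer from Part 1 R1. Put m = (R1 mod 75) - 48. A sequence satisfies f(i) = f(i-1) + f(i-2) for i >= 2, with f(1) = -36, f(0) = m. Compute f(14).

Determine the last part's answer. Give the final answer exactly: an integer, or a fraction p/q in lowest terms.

Part 1: remainder = value at the root: 5*(26)^3 + 1*(26)^2 + 9 = (87880) + (676) + (9) = 88565; answer 88565
Part 2: R1 = 88565; m = 17; f(2) = 1*(-36) + 1*(17) = -19; iterating: f(2)=-19, f(3)=-55, f(4)=-74, f(5)=-129, f(6)=-203, f(7)=-332, f(8)=-535, f(9)=-867, f(10)=-1402, f(11)=-2269, f(12)=-3671, f(13)=-5940, f(14)=-9611; answer -9611

-9611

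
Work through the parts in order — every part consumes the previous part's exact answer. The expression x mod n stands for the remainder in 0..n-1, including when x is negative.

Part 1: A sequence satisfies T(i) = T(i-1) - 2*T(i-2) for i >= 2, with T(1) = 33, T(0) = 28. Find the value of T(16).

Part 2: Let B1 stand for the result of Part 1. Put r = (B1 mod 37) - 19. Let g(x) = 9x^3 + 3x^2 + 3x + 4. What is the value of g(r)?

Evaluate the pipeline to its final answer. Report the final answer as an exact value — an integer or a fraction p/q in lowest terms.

Part 1: T(2) = 1*(33) - 2*(28) = -23; iterating: T(2)=-23, T(3)=-89, T(4)=-43, T(5)=135, T(6)=221, T(7)=-49, T(8)=-491, T(9)=-393, T(10)=589, T(11)=1375, T(12)=197, T(13)=-2553, T(14)=-2947, T(15)=2159, T(16)=8053; answer 8053
Part 2: B1 = 8053; r = 5; 9*(5)^3 + 3*(5)^2 + 3*(5)^1 + 4 = (1125) + (75) + (15) + (4) = 1219; answer 1219

1219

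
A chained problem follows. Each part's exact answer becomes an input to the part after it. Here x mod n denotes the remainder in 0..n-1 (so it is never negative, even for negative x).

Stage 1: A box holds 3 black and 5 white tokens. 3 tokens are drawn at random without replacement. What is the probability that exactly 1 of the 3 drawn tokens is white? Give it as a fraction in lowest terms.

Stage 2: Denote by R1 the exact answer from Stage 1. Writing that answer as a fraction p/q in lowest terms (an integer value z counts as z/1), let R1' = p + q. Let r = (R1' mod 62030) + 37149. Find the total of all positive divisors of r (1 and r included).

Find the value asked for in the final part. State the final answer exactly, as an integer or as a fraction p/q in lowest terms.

Stage 1: total draws C(8,3) = 56; favorable C(5,1)*C(3,2) = 15; P = 15/56; answer 15/56
Stage 2: R1 = 15/56; threaded value p + q = 71; r = 37220; 37220 = 2^2 * 5 * 1861; sigma = (1 + 2 + 4) * (1 + 5) * (1 + 1861) = 7 * 6 * 1862 = 78204; answer 78204

78204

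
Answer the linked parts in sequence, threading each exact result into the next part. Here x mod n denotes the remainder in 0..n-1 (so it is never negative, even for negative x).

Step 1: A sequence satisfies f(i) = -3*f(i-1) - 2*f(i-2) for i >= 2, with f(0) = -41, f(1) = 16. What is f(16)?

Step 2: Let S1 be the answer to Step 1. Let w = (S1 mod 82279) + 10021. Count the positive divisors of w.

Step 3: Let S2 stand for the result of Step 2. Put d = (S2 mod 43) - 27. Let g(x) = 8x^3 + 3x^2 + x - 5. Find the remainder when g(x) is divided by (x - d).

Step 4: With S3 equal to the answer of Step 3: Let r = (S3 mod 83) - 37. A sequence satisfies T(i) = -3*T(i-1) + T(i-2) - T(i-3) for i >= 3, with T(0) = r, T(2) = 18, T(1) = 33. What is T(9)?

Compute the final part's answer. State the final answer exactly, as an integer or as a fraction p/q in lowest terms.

-39663

Step 1: f(2) = -3*(16) - 2*(-41) = 34; iterating: f(2)=34, f(3)=-134, f(4)=334, f(5)=-734, f(6)=1534, f(7)=-3134, f(8)=6334, f(9)=-12734, f(10)=25534, f(11)=-51134, f(12)=102334, f(13)=-204734, f(14)=409534, f(15)=-819134, f(16)=1638334; answer 1638334
Step 2: S1 = 1638334; w = 85054; 85054 = 2 * 23 * 43^2; number of divisors = (1+1) * (1+1) * (2+1) = 12; answer 12
Step 3: S2 = 12; d = -15; remainder = value at the root: 8*(-15)^3 + 3*(-15)^2 + 1*(-15)^1 - 5 = (-27000) + (675) + (-15) + (-5) = -26345; answer -26345
Step 4: S3 = -26345; r = 12; T(3) = -3*(18) + 1*(33) - 1*(12) = -33; iterating: T(3)=-33, T(4)=84, T(5)=-303, T(6)=1026, T(7)=-3465, T(8)=11724, T(9)=-39663; answer -39663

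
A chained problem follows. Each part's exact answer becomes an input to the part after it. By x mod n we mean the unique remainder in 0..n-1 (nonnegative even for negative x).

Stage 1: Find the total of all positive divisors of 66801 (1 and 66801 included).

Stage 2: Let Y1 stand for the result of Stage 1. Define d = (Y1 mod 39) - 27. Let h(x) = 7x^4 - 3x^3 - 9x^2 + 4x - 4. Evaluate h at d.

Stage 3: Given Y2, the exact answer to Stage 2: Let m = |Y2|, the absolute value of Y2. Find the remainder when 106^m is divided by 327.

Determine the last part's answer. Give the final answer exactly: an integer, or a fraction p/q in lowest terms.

121

Stage 1: 66801 = 3 * 7 * 3181; sigma = (1 + 3) * (1 + 7) * (1 + 3181) = 4 * 8 * 3182 = 101824; answer 101824
Stage 2: Y1 = 101824; d = 7; 7*(7)^4 - 3*(7)^3 - 9*(7)^2 + 4*(7)^1 - 4 = (16807) + (-1029) + (-441) + (28) + (-4) = 15361; answer 15361
Stage 3: Y2 = 15361; m = 15361; squarings mod 327: 106^1=106, 106^2=118, 106^4=190, 106^8=130, 106^16=223, 106^32=25, 106^64=298, 106^128=187, 106^256=307, 106^512=73, 106^1024=97, 106^2048=253, 106^4096=244, 106^8192=22; 106^15361 = 106^1 * 106^1024 * 106^2048 * 106^4096 * 106^8192 = 121 (mod 327); answer 121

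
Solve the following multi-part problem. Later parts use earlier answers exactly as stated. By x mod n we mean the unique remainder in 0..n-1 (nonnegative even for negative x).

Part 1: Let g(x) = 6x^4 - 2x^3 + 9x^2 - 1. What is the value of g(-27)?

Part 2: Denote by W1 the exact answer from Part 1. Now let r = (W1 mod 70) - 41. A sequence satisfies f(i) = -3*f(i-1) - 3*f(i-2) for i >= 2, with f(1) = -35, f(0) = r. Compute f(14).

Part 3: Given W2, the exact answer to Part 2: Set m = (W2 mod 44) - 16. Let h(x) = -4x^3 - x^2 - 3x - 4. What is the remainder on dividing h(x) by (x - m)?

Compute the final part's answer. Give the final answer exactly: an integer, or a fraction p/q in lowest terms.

Part 1: 6*(-27)^4 - 2*(-27)^3 + 9*(-27)^2 - 1 = (3188646) + (39366) + (6561) + (-1) = 3234572; answer 3234572
Part 2: W1 = 3234572; r = -29; f(2) = -3*(-35) - 3*(-29) = 192; iterating: f(2)=192, f(3)=-471, f(4)=837, f(5)=-1098, f(6)=783, f(7)=945, f(8)=-5184, f(9)=12717, f(10)=-22599, f(11)=29646, f(12)=-21141, f(13)=-25515, f(14)=139968; answer 139968
Part 3: W2 = 139968; m = -12; remainder = value at the root: -4*(-12)^3 - 1*(-12)^2 - 3*(-12)^1 - 4 = (6912) + (-144) + (36) + (-4) = 6800; answer 6800

6800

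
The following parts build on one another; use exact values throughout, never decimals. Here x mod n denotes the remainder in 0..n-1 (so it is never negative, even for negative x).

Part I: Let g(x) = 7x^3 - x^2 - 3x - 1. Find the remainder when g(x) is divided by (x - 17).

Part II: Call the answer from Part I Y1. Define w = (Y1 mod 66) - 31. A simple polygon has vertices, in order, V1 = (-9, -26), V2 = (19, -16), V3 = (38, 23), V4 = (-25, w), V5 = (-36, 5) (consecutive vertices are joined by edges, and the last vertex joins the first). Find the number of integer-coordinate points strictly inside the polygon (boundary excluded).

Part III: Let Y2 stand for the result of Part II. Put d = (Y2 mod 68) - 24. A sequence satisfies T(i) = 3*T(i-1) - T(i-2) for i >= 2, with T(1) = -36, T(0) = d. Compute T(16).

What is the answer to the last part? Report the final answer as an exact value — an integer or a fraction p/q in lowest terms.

-94227884

Part I: remainder = value at the root: 7*(17)^3 - 1*(17)^2 - 3*(17)^1 - 1 = (34391) + (-289) + (-51) + (-1) = 34050; answer 34050
Part II: Y1 = 34050; w = 29; cross terms: (-9*-16 - 19*-26)=638, (19*23 - 38*-16)=1045, (38*29 - -25*23)=1677, (-25*5 - -36*29)=919, (-36*-26 - -9*5)=981; twice the area = |5260| = 5260; area = 2630; boundary points = 2 + 1 + 3 + 1 + 1 = 8; strictly interior points = area - boundary/2 + 1 = 2627; answer 2627
Part III: Y2 = 2627; d = 19; T(2) = 3*(-36) - 1*(19) = -127; iterating: T(2)=-127, T(3)=-345, T(4)=-908, T(5)=-2379, T(6)=-6229, T(7)=-16308, T(8)=-42695, T(9)=-111777, T(10)=-292636, T(11)=-766131, T(12)=-2005757, T(13)=-5251140, T(14)=-13747663, T(15)=-35991849, T(16)=-94227884; answer -94227884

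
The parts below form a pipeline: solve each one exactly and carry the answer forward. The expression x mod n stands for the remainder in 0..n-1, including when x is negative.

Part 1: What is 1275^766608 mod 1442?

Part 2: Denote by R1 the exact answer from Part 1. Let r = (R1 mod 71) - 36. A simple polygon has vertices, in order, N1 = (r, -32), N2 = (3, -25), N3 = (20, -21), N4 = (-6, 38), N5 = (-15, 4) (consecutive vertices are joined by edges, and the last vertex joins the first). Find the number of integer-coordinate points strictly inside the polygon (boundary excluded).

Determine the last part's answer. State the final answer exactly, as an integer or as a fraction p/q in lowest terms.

Part 1: squarings mod 1442: 1275^1=1275, 1275^2=491, 1275^4=267, 1275^8=631, 1275^16=169, 1275^32=1163, 1275^64=1415, 1275^128=729, 1275^256=785, 1275^512=491, 1275^1024=267, 1275^2048=631, 1275^4096=169, 1275^8192=1163, 1275^16384=1415, 1275^32768=729, 1275^65536=785, 1275^131072=491, 1275^262144=267, 1275^524288=631; 1275^766608 = 1275^16 * 1275^128 * 1275^512 * 1275^4096 * 1275^8192 * 1275^32768 * 1275^65536 * 1275^131072 * 1275^524288 = 1233 (mod 1442); answer 1233
Part 2: R1 = 1233; r = -10; cross terms: (-10*-25 - 3*-32)=346, (3*-21 - 20*-25)=437, (20*38 - -6*-21)=634, (-6*4 - -15*38)=546, (-15*-32 - -10*4)=520; twice the area = |2483| = 2483; area = 2483/2; boundary points = 1 + 1 + 1 + 1 + 1 = 5; strictly interior points = area - boundary/2 + 1 = 1240; answer 1240

1240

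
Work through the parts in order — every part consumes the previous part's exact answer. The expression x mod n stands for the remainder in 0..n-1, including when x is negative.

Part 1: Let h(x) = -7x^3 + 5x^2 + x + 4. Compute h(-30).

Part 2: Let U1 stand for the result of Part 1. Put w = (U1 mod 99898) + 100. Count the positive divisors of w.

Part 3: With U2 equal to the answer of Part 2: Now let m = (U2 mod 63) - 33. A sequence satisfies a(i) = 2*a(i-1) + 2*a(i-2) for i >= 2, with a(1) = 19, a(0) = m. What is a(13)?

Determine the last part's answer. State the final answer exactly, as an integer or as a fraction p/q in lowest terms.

Part 1: -7*(-30)^3 + 5*(-30)^2 + 1*(-30)^1 + 4 = (189000) + (4500) + (-30) + (4) = 193474; answer 193474
Part 2: U1 = 193474; w = 93676; 93676 = 2^2 * 11 * 2129; number of divisors = (2+1) * (1+1) * (1+1) = 12; answer 12
Part 3: U2 = 12; m = -21; a(2) = 2*(19) + 2*(-21) = -4; iterating: a(2)=-4, a(3)=30, a(4)=52, a(5)=164, a(6)=432, a(7)=1192, a(8)=3248, a(9)=8880, a(10)=24256, a(11)=66272, a(12)=181056, a(13)=494656; answer 494656

494656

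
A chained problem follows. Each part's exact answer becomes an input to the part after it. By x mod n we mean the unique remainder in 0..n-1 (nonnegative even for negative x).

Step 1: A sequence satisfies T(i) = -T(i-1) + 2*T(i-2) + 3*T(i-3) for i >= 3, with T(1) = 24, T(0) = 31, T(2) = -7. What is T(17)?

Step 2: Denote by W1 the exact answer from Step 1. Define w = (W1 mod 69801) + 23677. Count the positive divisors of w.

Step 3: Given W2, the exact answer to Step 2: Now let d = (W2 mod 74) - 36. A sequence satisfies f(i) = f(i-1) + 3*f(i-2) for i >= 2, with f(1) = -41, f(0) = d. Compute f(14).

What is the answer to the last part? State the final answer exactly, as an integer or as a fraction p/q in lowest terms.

Step 1: T(3) = -1*(-7) + 2*(24) + 3*(31) = 148; iterating: T(3)=148, T(4)=-90, T(5)=365, T(6)=-101, T(7)=561, T(8)=332, T(9)=487, T(10)=1860, T(11)=110, T(12)=5071, T(13)=729, T(14)=9743, T(15)=6928, T(16)=14745, T(17)=28340; answer 28340
Step 2: W1 = 28340; w = 52017; 52017 = 3 * 7 * 2477; number of divisors = (1+1) * (1+1) * (1+1) = 8; answer 8
Step 3: W2 = 8; d = -28; f(2) = 1*(-41) + 3*(-28) = -125; iterating: f(2)=-125, f(3)=-248, f(4)=-623, f(5)=-1367, f(6)=-3236, f(7)=-7337, f(8)=-17045, f(9)=-39056, f(10)=-90191, f(11)=-207359, f(12)=-477932, f(13)=-1100009, f(14)=-2533805; answer -2533805

-2533805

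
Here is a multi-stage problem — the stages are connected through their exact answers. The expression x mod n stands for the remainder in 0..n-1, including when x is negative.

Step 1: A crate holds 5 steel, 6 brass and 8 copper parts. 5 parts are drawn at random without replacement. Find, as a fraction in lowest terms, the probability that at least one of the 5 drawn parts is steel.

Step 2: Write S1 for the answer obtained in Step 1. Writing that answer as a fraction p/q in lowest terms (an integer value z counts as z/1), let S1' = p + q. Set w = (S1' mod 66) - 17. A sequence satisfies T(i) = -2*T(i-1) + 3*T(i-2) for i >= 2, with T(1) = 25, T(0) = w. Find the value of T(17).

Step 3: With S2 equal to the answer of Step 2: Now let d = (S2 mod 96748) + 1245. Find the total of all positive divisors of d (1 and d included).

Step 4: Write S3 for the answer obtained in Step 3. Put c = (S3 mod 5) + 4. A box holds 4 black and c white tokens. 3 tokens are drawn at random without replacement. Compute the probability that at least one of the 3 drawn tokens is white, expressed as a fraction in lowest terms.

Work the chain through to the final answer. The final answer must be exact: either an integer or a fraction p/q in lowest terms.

13/14

Step 1: total draws C(19,5) = 11628; complement C(14,5) = 2002; favorable 11628 - 2002 = 9626; P = 4813/5814; answer 4813/5814
Step 2: S1 = 4813/5814; threaded value p + q = 10627; w = -16; T(2) = -2*(25) + 3*(-16) = -98; iterating: T(2)=-98, T(3)=271, T(4)=-836, T(5)=2485, T(6)=-7478, T(7)=22411, T(8)=-67256, T(9)=201745, T(10)=-605258, T(11)=1815751, T(12)=-5447276, T(13)=16341805, T(14)=-49025438, T(15)=147076291, T(16)=-441228896, T(17)=1323686665; answer 1323686665
Step 3: S2 = 1323686665; d = 78522; 78522 = 2 * 3 * 23 * 569; sigma = (1 + 2) * (1 + 3) * (1 + 23) * (1 + 569) = 3 * 4 * 24 * 570 = 164160; answer 164160
Step 4: S3 = 164160; c = 4; total draws C(8,3) = 56; complement C(4,3) = 4; favorable 56 - 4 = 52; P = 13/14; answer 13/14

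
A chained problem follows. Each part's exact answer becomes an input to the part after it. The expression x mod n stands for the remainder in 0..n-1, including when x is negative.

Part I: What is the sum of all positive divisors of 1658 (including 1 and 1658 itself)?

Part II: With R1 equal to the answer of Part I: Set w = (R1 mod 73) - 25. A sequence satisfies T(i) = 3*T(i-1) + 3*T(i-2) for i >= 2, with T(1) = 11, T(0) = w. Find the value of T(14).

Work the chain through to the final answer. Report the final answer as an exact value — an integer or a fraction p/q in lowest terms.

Part I: 1658 = 2 * 829; sigma = (1 + 2) * (1 + 829) = 3 * 830 = 2490; answer 2490
Part II: R1 = 2490; w = -17; T(2) = 3*(11) + 3*(-17) = -18; iterating: T(2)=-18, T(3)=-21, T(4)=-117, T(5)=-414, T(6)=-1593, T(7)=-6021, T(8)=-22842, T(9)=-86589, T(10)=-328293, T(11)=-1244646, T(12)=-4718817, T(13)=-17890389, T(14)=-67827618; answer -67827618

-67827618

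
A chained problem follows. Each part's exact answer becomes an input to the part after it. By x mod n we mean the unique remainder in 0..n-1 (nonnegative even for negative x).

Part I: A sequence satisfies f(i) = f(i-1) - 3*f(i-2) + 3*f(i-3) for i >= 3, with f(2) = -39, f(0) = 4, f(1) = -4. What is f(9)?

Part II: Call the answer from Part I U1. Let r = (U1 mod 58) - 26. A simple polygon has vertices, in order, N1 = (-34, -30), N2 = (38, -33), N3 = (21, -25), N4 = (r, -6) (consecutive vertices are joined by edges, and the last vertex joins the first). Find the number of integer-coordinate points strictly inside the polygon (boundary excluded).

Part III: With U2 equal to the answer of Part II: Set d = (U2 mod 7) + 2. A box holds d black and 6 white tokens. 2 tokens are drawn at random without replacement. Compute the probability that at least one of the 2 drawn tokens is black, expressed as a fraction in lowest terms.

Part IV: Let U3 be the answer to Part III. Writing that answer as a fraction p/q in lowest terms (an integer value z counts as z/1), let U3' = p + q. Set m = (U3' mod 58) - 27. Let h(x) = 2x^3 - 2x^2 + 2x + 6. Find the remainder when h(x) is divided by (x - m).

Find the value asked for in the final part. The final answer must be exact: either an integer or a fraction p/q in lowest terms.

3198

Part I: f(3) = 1*(-39) - 3*(-4) + 3*(4) = -15; iterating: f(3)=-15, f(4)=90, f(5)=18, f(6)=-297, f(7)=-81, f(8)=864, f(9)=216; answer 216
Part II: U1 = 216; r = 16; cross terms: (-34*-33 - 38*-30)=2262, (38*-25 - 21*-33)=-257, (21*-6 - 16*-25)=274, (16*-30 - -34*-6)=-684; twice the area = |1595| = 1595; area = 1595/2; boundary points = 3 + 1 + 1 + 2 = 7; strictly interior points = area - boundary/2 + 1 = 795; answer 795
Part III: U2 = 795; d = 6; total draws C(12,2) = 66; complement C(6,2) = 15; favorable 66 - 15 = 51; P = 17/22; answer 17/22
Part IV: U3 = 17/22; threaded value p + q = 39; m = 12; remainder = value at the root: 2*(12)^3 - 2*(12)^2 + 2*(12)^1 + 6 = (3456) + (-288) + (24) + (6) = 3198; answer 3198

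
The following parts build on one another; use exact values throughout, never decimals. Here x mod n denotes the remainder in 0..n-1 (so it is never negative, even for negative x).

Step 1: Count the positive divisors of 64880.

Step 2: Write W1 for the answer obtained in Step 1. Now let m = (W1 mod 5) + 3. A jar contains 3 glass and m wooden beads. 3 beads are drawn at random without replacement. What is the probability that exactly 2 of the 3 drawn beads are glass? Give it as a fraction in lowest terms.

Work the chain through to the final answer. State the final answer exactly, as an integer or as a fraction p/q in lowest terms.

9/20

Step 1: 64880 = 2^4 * 5 * 811; number of divisors = (4+1) * (1+1) * (1+1) = 20; answer 20
Step 2: W1 = 20; m = 3; total draws C(6,3) = 20; favorable C(3,2)*C(3,1) = 9; P = 9/20; answer 9/20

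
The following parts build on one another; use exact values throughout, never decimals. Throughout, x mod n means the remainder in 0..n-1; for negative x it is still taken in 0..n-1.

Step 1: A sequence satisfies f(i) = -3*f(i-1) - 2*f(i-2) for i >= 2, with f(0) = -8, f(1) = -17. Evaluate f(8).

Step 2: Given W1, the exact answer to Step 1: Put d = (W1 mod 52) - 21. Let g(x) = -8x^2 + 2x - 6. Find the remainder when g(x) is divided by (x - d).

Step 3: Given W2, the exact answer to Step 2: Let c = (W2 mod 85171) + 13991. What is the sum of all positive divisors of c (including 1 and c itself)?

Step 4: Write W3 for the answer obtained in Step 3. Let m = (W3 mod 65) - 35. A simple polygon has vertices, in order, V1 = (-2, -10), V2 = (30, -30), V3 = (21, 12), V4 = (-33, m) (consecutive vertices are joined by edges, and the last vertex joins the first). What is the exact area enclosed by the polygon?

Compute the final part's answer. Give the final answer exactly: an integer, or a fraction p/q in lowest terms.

Step 1: f(2) = -3*(-17) - 2*(-8) = 67; iterating: f(2)=67, f(3)=-167, f(4)=367, f(5)=-767, f(6)=1567, f(7)=-3167, f(8)=6367; answer 6367
Step 2: W1 = 6367; d = 2; remainder = value at the root: -8*(2)^2 + 2*(2)^1 - 6 = (-32) + (4) + (-6) = -34; answer -34
Step 3: W2 = -34; c = 99128; 99128 = 2^3 * 12391; sigma = (1 + 2 + 4 + 8) * (1 + 12391) = 15 * 12392 = 185880; answer 185880
Step 4: W3 = 185880; m = 10; cross terms: (-2*-30 - 30*-10)=360, (30*12 - 21*-30)=990, (21*10 - -33*12)=606, (-33*-10 - -2*10)=350; twice the area = |2306| = 2306; area = 1153; answer 1153

1153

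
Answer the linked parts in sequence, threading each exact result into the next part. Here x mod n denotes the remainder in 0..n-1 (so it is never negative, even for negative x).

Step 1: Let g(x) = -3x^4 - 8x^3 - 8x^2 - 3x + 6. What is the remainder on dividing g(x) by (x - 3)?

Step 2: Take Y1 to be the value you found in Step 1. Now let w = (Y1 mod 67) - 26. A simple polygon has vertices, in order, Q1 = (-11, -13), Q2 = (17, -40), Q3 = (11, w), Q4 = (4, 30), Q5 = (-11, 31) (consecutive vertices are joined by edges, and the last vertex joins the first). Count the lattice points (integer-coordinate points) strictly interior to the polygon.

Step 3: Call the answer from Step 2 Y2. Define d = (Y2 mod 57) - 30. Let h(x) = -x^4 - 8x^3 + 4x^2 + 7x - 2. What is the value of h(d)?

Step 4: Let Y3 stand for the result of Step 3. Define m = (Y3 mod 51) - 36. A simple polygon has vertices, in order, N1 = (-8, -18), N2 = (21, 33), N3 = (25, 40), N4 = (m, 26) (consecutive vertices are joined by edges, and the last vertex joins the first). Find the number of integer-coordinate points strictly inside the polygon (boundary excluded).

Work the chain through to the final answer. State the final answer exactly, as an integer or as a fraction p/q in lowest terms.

1071

Step 1: remainder = value at the root: -3*(3)^4 - 8*(3)^3 - 8*(3)^2 - 3*(3)^1 + 6 = (-243) + (-216) + (-72) + (-9) + (6) = -534; answer -534
Step 2: Y1 = -534; w = -24; cross terms: (-11*-40 - 17*-13)=661, (17*-24 - 11*-40)=32, (11*30 - 4*-24)=426, (4*31 - -11*30)=454, (-11*-13 - -11*31)=484; twice the area = |2057| = 2057; area = 2057/2; boundary points = 1 + 2 + 1 + 1 + 44 = 49; strictly interior points = area - boundary/2 + 1 = 1005; answer 1005
Step 3: Y2 = 1005; d = 6; -1*(6)^4 - 8*(6)^3 + 4*(6)^2 + 7*(6)^1 - 2 = (-1296) + (-1728) + (144) + (42) + (-2) = -2840; answer -2840
Step 4: Y3 = -2840; m = -20; cross terms: (-8*33 - 21*-18)=114, (21*40 - 25*33)=15, (25*26 - -20*40)=1450, (-20*-18 - -8*26)=568; twice the area = |2147| = 2147; area = 2147/2; boundary points = 1 + 1 + 1 + 4 = 7; strictly interior points = area - boundary/2 + 1 = 1071; answer 1071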